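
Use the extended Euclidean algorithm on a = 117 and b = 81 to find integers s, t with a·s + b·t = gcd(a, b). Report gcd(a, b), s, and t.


Euclidean algorithm on (117, 81) — divide until remainder is 0:
  117 = 1 · 81 + 36
  81 = 2 · 36 + 9
  36 = 4 · 9 + 0
gcd(117, 81) = 9.
Track Bezout coefficients alongside the remainders: start with r₀ = 117 = a·1 + b·0 (s = 1, t = 0) and r₁ = 81 = a·0 + b·1 (s = 0, t = 1); each new remainder r_{k+1} = r_{k-1} − q_k·r_k inherits s_{k+1} = s_{k-1} − q_k·s_k, t_{k+1} = t_{k-1} − q_k·t_k, so r_k = a·s_k + b·t_k at every step:
  q = 1: r = 36, s = 1 − 1·0 = 1, t = 0 − 1·1 = -1  (check: 117·1 + 81·(-1) = 36)
  q = 2: r = 9, s = 0 − 2·1 = -2, t = 1 − 2·(-1) = 3  (check: 117·(-2) + 81·3 = 9)
The row with r = 9 (the gcd) gives the Bezout coefficients s = -2, t = 3.
Result: 117 · (-2) + 81 · (3) = 9.

gcd(117, 81) = 9; s = -2, t = 3 (check: 117·(-2) + 81·3 = 9).


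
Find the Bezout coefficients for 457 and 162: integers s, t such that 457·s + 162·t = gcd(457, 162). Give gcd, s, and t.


Euclidean algorithm on (457, 162) — divide until remainder is 0:
  457 = 2 · 162 + 133
  162 = 1 · 133 + 29
  133 = 4 · 29 + 17
  29 = 1 · 17 + 12
  17 = 1 · 12 + 5
  12 = 2 · 5 + 2
  5 = 2 · 2 + 1
  2 = 2 · 1 + 0
gcd(457, 162) = 1.
Track Bezout coefficients alongside the remainders: start with r₀ = 457 = a·1 + b·0 (s = 1, t = 0) and r₁ = 162 = a·0 + b·1 (s = 0, t = 1); each new remainder r_{k+1} = r_{k-1} − q_k·r_k inherits s_{k+1} = s_{k-1} − q_k·s_k, t_{k+1} = t_{k-1} − q_k·t_k, so r_k = a·s_k + b·t_k at every step:
  q = 2: r = 133, s = 1 − 2·0 = 1, t = 0 − 2·1 = -2  (check: 457·1 + 162·(-2) = 133)
  q = 1: r = 29, s = 0 − 1·1 = -1, t = 1 − 1·(-2) = 3  (check: 457·(-1) + 162·3 = 29)
  q = 4: r = 17, s = 1 − 4·(-1) = 5, t = -2 − 4·3 = -14  (check: 457·5 + 162·(-14) = 17)
  q = 1: r = 12, s = -1 − 1·5 = -6, t = 3 − 1·(-14) = 17  (check: 457·(-6) + 162·17 = 12)
  q = 1: r = 5, s = 5 − 1·(-6) = 11, t = -14 − 1·17 = -31  (check: 457·11 + 162·(-31) = 5)
  q = 2: r = 2, s = -6 − 2·11 = -28, t = 17 − 2·(-31) = 79  (check: 457·(-28) + 162·79 = 2)
  q = 2: r = 1, s = 11 − 2·(-28) = 67, t = -31 − 2·79 = -189  (check: 457·67 + 162·(-189) = 1)
The row with r = 1 (the gcd) gives the Bezout coefficients s = 67, t = -189.
Result: 457 · (67) + 162 · (-189) = 1.

gcd(457, 162) = 1; s = 67, t = -189 (check: 457·67 + 162·(-189) = 1).


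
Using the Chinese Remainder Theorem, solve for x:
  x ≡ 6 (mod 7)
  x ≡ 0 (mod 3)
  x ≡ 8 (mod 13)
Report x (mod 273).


Moduli 7, 3, 13 are pairwise coprime; by CRT there is a unique solution modulo M = 7 · 3 · 13 = 273.
Solve pairwise, accumulating the modulus:
  Start with x ≡ 6 (mod 7).
  Combine with x ≡ 0 (mod 3): since gcd(7, 3) = 1, we get a unique residue mod 21.
    Write x = 6 + 7·t and substitute into x ≡ 0 (mod 3): 7·t ≡ 0 − 6 = -6 (mod 3).
    Reduce coefficients mod 3: 1·t ≡ 0 (mod 3).
    So t ≡ 0 (mod 3).
    Then x = 6 + 7·0 = 6, valid modulo lcm(7, 3) = 21: x ≡ 6 (mod 21).
  Combine with x ≡ 8 (mod 13): since gcd(21, 13) = 1, we get a unique residue mod 273.
    Write x = 6 + 21·t and substitute into x ≡ 8 (mod 13): 21·t ≡ 8 − 6 = 2 (mod 13).
    Reduce coefficients mod 13: 8·t ≡ 2 (mod 13).
    The inverse of 8 mod 13 is 5 (since 8·5 = 40 = 3·13 + 1), so t ≡ 5·2 = 10 ≡ 10 (mod 13).
    Then x = 6 + 21·10 = 216, valid modulo lcm(21, 13) = 273: x ≡ 216 (mod 273).
Verify: 216 mod 7 = 6 ✓, 216 mod 3 = 0 ✓, 216 mod 13 = 8 ✓.

x ≡ 216 (mod 273).


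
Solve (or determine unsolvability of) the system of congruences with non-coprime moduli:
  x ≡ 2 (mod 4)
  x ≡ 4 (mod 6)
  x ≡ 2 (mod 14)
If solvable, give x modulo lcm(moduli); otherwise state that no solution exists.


Moduli 4, 6, 14 are not pairwise coprime, so CRT works modulo lcm(m_i) when all pairwise compatibility conditions hold.
Pairwise compatibility: gcd(m_i, m_j) must divide a_i - a_j for every pair.
Merge one congruence at a time:
  Start: x ≡ 2 (mod 4).
  Combine with x ≡ 4 (mod 6): gcd(4, 6) = 2; 4 - 2 = 2, which IS divisible by 2, so compatible.
    Write x = 2 + 4·t and substitute into x ≡ 4 (mod 6): 4·t ≡ 4 − 2 = 2 (mod 6).
    Divide the congruence (and modulus) by g = 2: 2·t ≡ 1 (mod 3).
    The inverse of 2 mod 3 is 2 (since 2·2 = 4 = 1·3 + 1), so t ≡ 2·1 = 2 ≡ 2 (mod 3).
    Then x = 2 + 4·2 = 10, valid modulo lcm(4, 6) = 12: x ≡ 10 (mod 12).
  Combine with x ≡ 2 (mod 14): gcd(12, 14) = 2; 2 - 10 = -8, which IS divisible by 2, so compatible.
    Write x = 10 + 12·t and substitute into x ≡ 2 (mod 14): 12·t ≡ 2 − 10 = -8 (mod 14).
    Divide the congruence (and modulus) by g = 2: 6·t ≡ -4 (mod 7).
    Reduce coefficients mod 7: 6·t ≡ 3 (mod 7).
    The inverse of 6 mod 7 is 6 (since 6·6 = 36 = 5·7 + 1), so t ≡ 6·3 = 18 ≡ 4 (mod 7).
    Then x = 10 + 12·4 = 58, valid modulo lcm(12, 14) = 84: x ≡ 58 (mod 84).
Verify: 58 mod 4 = 2, 58 mod 6 = 4, 58 mod 14 = 2.

x ≡ 58 (mod 84).


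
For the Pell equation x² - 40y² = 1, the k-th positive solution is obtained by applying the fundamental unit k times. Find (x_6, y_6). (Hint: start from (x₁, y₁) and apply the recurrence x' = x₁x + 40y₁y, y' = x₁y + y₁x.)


Step 1: Find the fundamental solution (x₁, y₁) of x² - 40y² = 1.
  Expand √40 as a continued fraction. a₀ = ⌊√40⌋ = 6; iterate m_{k+1} = d_k·a_k − m_k, d_{k+1} = (40 − m_{k+1}²)/d_k, a_{k+1} = ⌊(a₀ + m_{k+1})/d_{k+1}⌋ (starting m₀ = 0, d₀ = 1), with convergents p_k = a_k·p_{k-1} + p_{k-2}, q_k = a_k·q_{k-1} + q_{k-2} (p₋₁ = 1, q₋₁ = 0):
  k = 0: a₀ = 6; p₀/q₀ = 6/1; p₀² − 40·q₀² = 36 − 40 = -4.
  k = 1: m = 6, d = 4, a = ⌊(6 + 6)/4⌋ = 3; p/q = (3·6 + 1)/(3·1 + 0) = 19/3; p² − 40·q² = 361 − 360 = 1.
  The first convergent with p² − 40·q² = 1 gives the fundamental solution (x₁, y₁) = (19, 3).
Step 2: Apply the recurrence (x_{n+1}, y_{n+1}) = (x₁x_n + 40y₁y_n, x₁y_n + y₁x_n) repeatedly.
  From (x_1, y_1) = (19, 3): x_2 = 19·19 + 40·3·3 = 721; y_2 = 19·3 + 3·19 = 114.
  From (x_2, y_2) = (721, 114): x_3 = 19·721 + 40·3·114 = 27379; y_3 = 19·114 + 3·721 = 4329.
  From (x_3, y_3) = (27379, 4329): x_4 = 19·27379 + 40·3·4329 = 1039681; y_4 = 19·4329 + 3·27379 = 164388.
  From (x_4, y_4) = (1039681, 164388): x_5 = 19·1039681 + 40·3·164388 = 39480499; y_5 = 19·164388 + 3·1039681 = 6242415.
  From (x_5, y_5) = (39480499, 6242415): x_6 = 19·39480499 + 40·3·6242415 = 1499219281; y_6 = 19·6242415 + 3·39480499 = 237047382.
Step 3: Verify x_6² - 40·y_6² = 2247658452522156961 - 2247658452522156960 = 1 (should be 1). ✓

(x_1, y_1) = (19, 3); (x_6, y_6) = (1499219281, 237047382).


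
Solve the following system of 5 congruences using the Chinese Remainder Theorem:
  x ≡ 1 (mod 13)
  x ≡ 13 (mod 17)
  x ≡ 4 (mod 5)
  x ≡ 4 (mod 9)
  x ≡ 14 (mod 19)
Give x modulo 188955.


Product of moduli M = 13 · 17 · 5 · 9 · 19 = 188955.
Merge one congruence at a time:
  Start: x ≡ 1 (mod 13).
  Combine with x ≡ 13 (mod 17); new modulus lcm = 221.
    Write x = 1 + 13·t and substitute into x ≡ 13 (mod 17): 13·t ≡ 13 − 1 = 12 (mod 17).
    The inverse of 13 mod 17 is 4 (since 13·4 = 52 = 3·17 + 1), so t ≡ 4·12 = 48 ≡ 14 (mod 17).
    Then x = 1 + 13·14 = 183, valid modulo lcm(13, 17) = 221: x ≡ 183 (mod 221).
  Combine with x ≡ 4 (mod 5); new modulus lcm = 1105.
    Write x = 183 + 221·t and substitute into x ≡ 4 (mod 5): 221·t ≡ 4 − 183 = -179 (mod 5).
    Reduce coefficients mod 5: 1·t ≡ 1 (mod 5).
    So t ≡ 1 (mod 5).
    Then x = 183 + 221·1 = 404, valid modulo lcm(221, 5) = 1105: x ≡ 404 (mod 1105).
  Combine with x ≡ 4 (mod 9); new modulus lcm = 9945.
    Write x = 404 + 1105·t and substitute into x ≡ 4 (mod 9): 1105·t ≡ 4 − 404 = -400 (mod 9).
    Reduce coefficients mod 9: 7·t ≡ 5 (mod 9).
    The inverse of 7 mod 9 is 4 (since 7·4 = 28 = 3·9 + 1), so t ≡ 4·5 = 20 ≡ 2 (mod 9).
    Then x = 404 + 1105·2 = 2614, valid modulo lcm(1105, 9) = 9945: x ≡ 2614 (mod 9945).
  Combine with x ≡ 14 (mod 19); new modulus lcm = 188955.
    Write x = 2614 + 9945·t and substitute into x ≡ 14 (mod 19): 9945·t ≡ 14 − 2614 = -2600 (mod 19).
    Reduce coefficients mod 19: 8·t ≡ 3 (mod 19).
    The inverse of 8 mod 19 is 12 (since 8·12 = 96 = 5·19 + 1), so t ≡ 12·3 = 36 ≡ 17 (mod 19).
    Then x = 2614 + 9945·17 = 171679, valid modulo lcm(9945, 19) = 188955: x ≡ 171679 (mod 188955).
Verify against each original: 171679 mod 13 = 1, 171679 mod 17 = 13, 171679 mod 5 = 4, 171679 mod 9 = 4, 171679 mod 19 = 14.

x ≡ 171679 (mod 188955).


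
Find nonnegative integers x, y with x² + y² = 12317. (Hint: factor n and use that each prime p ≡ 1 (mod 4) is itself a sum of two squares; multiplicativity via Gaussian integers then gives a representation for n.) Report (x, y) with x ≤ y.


Step 1: Factor n = 12317 = 109 · 113.
Step 2: Check the mod-4 condition on each prime factor: 109 ≡ 1 (mod 4), exponent 1; 113 ≡ 1 (mod 4), exponent 1.
All primes ≡ 3 (mod 4) appear to even exponent (or don't appear), so by the two-squares theorem n IS expressible as a sum of two squares.
Step 3: Build a representation. Here n = 109 · 113 is a product of primes ≡ 1 (mod 4). Each prime p ≡ 1 (mod 4) is itself a sum of two squares; find a² by testing p − a² for a perfect square:
  109: 109 − 1² = 108, 109 − 2² = 105, 109 − 3² = 100 = 10² ⇒ 109 = 3² + 10².
  113: 113 − 1² = 112, 113 − 2² = 109, 113 − 3² = 104, 113 − 4² = 97, 113 − 5² = 88, 113 − 6² = 77, 113 − 7² = 64 = 8² ⇒ 113 = 7² + 8².
  Combine using the Brahmagupta–Fibonacci identity (a² + b²)(c² + d²) = (ac − bd)² + (ad + bc)² = (ac + bd)² + (ad − bc)²:
  109 · 113 = 12317: from (3² + 10²)(7² + 8²), take (3·7 − 10·8, 3·8 + 10·7) = (21 − 80, 24 + 70) = (-59, 94); dropping signs (only squares matter) gives (59, 94); check 59² + 94² = 3481 + 8836 = 12317 ✓.
Step 4: Order so x ≤ y and verify: 59² + 94² = 3481 + 8836 = 12317 = n. ✓

n = 12317 = 59² + 94² (one valid representation with x ≤ y).


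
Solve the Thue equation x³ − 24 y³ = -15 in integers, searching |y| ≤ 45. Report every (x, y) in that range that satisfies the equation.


The equation is x³ - 24y³ = -15. For fixed y, x³ = 24·y³ − 15, so a solution requires the RHS to be a perfect cube.
Strategy: iterate y from -45 to 45, compute RHS = 24·y³ − 15, and check whether it is a (positive or negative) perfect cube.
Check small values of y:
  y = 0: RHS = -15 is not a perfect cube.
  y = 1: RHS = 9 is not a perfect cube.
  y = -1: RHS = -39 is not a perfect cube.
  y = 2: RHS = 177 is not a perfect cube.
  y = -2: RHS = -207 is not a perfect cube.
  y = 3: RHS = 633 is not a perfect cube.
  y = -3: RHS = -663 is not a perfect cube.
Continuing the search up to |y| = 45 finds no solutions either.
No (x, y) in the scanned range satisfies the equation.

No integer solutions with |y| ≤ 45.


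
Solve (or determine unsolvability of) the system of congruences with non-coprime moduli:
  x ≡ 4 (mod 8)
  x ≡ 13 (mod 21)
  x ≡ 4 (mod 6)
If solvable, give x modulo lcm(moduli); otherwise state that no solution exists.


Moduli 8, 21, 6 are not pairwise coprime, so CRT works modulo lcm(m_i) when all pairwise compatibility conditions hold.
Pairwise compatibility: gcd(m_i, m_j) must divide a_i - a_j for every pair.
Merge one congruence at a time:
  Start: x ≡ 4 (mod 8).
  Combine with x ≡ 13 (mod 21): gcd(8, 21) = 1; 13 - 4 = 9, which IS divisible by 1, so compatible.
    Write x = 4 + 8·t and substitute into x ≡ 13 (mod 21): 8·t ≡ 13 − 4 = 9 (mod 21).
    The inverse of 8 mod 21 is 8 (since 8·8 = 64 = 3·21 + 1), so t ≡ 8·9 = 72 ≡ 9 (mod 21).
    Then x = 4 + 8·9 = 76, valid modulo lcm(8, 21) = 168: x ≡ 76 (mod 168).
  Combine with x ≡ 4 (mod 6): gcd(168, 6) = 6; 4 - 76 = -72, which IS divisible by 6, so compatible.
    Write x = 76 + 168·t and substitute into x ≡ 4 (mod 6): 168·t ≡ 4 − 76 = -72 (mod 6).
    Divide the congruence (and modulus) by g = 6: 28·t ≡ -12 (mod 1).
    Modulo 1 every t works; take t = 0.
    Then x = 76 + 168·0 = 76, valid modulo lcm(168, 6) = 168: x ≡ 76 (mod 168).
Verify: 76 mod 8 = 4, 76 mod 21 = 13, 76 mod 6 = 4.

x ≡ 76 (mod 168).


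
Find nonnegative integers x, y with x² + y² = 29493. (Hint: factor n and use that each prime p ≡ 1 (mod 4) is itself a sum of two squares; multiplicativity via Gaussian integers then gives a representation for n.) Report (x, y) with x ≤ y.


Step 1: Factor n = 29493 = 3^2 · 29 · 113.
Step 2: Check the mod-4 condition on each prime factor: 3 ≡ 3 (mod 4), exponent 2 (must be even); 29 ≡ 1 (mod 4), exponent 1; 113 ≡ 1 (mod 4), exponent 1.
All primes ≡ 3 (mod 4) appear to even exponent (or don't appear), so by the two-squares theorem n IS expressible as a sum of two squares.
Step 3: Build a representation. Group n = k² · m with k = 3 and m = 29 · 113 = 3277 (a product of primes ≡ 1 (mod 4)); a representation of m scales to one of n via (k·x)² + (k·y)² = k²(x² + y²). Each prime p ≡ 1 (mod 4) is itself a sum of two squares; find a² by testing p − a² for a perfect square:
  29: 29 − 1² = 28, 29 − 2² = 25 = 5² ⇒ 29 = 2² + 5².
  113: 113 − 1² = 112, 113 − 2² = 109, 113 − 3² = 104, 113 − 4² = 97, 113 − 5² = 88, 113 − 6² = 77, 113 − 7² = 64 = 8² ⇒ 113 = 7² + 8².
  Combine using the Brahmagupta–Fibonacci identity (a² + b²)(c² + d²) = (ac − bd)² + (ad + bc)² = (ac + bd)² + (ad − bc)²:
  29 · 113 = 3277: from (2² + 5²)(7² + 8²), take (2·7 − 5·8, 2·8 + 5·7) = (14 − 40, 16 + 35) = (-26, 51); dropping signs (only squares matter) gives (26, 51); check 26² + 51² = 676 + 2601 = 3277 ✓.
  Scale by k = 3: (3·26, 3·51) = (78, 153).
Step 4: Order so x ≤ y and verify: 78² + 153² = 6084 + 23409 = 29493 = n. ✓

n = 29493 = 78² + 153² (one valid representation with x ≤ y).


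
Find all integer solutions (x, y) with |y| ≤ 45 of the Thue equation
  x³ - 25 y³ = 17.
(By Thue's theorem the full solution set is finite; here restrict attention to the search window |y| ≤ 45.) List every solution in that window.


The equation is x³ - 25y³ = 17. For fixed y, x³ = 25·y³ + 17, so a solution requires the RHS to be a perfect cube.
Strategy: iterate y from -45 to 45, compute RHS = 25·y³ + 17, and check whether it is a (positive or negative) perfect cube.
Check small values of y:
  y = 0: RHS = 17 is not a perfect cube.
  y = 1: RHS = 42 is not a perfect cube.
  y = -1: RHS = -8 = (-2)³ ⇒ x = -2 works.
  y = 2: RHS = 217 is not a perfect cube.
  y = -2: RHS = -183 is not a perfect cube.
  y = 3: RHS = 692 is not a perfect cube.
  y = -3: RHS = -658 is not a perfect cube.
Continuing the search up to |y| = 45 finds no further solutions beyond those listed.
Collected solutions: (-2, -1).

Solutions (with |y| ≤ 45): (-2, -1).


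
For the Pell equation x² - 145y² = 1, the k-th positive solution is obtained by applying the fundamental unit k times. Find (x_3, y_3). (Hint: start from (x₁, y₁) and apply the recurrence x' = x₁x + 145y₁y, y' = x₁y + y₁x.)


Step 1: Find the fundamental solution (x₁, y₁) of x² - 145y² = 1.
  Expand √145 as a continued fraction. a₀ = ⌊√145⌋ = 12; iterate m_{k+1} = d_k·a_k − m_k, d_{k+1} = (145 − m_{k+1}²)/d_k, a_{k+1} = ⌊(a₀ + m_{k+1})/d_{k+1}⌋ (starting m₀ = 0, d₀ = 1), with convergents p_k = a_k·p_{k-1} + p_{k-2}, q_k = a_k·q_{k-1} + q_{k-2} (p₋₁ = 1, q₋₁ = 0):
  k = 0: a₀ = 12; p₀/q₀ = 12/1; p₀² − 145·q₀² = 144 − 145 = -1.
  k = 1: m = 12, d = 1, a = ⌊(12 + 12)/1⌋ = 24; p/q = (24·12 + 1)/(24·1 + 0) = 289/24; p² − 145·q² = 83521 − 83520 = 1.
  The first convergent with p² − 145·q² = 1 gives the fundamental solution (x₁, y₁) = (289, 24).
Step 2: Apply the recurrence (x_{n+1}, y_{n+1}) = (x₁x_n + 145y₁y_n, x₁y_n + y₁x_n) repeatedly.
  From (x_1, y_1) = (289, 24): x_2 = 289·289 + 145·24·24 = 167041; y_2 = 289·24 + 24·289 = 13872.
  From (x_2, y_2) = (167041, 13872): x_3 = 289·167041 + 145·24·13872 = 96549409; y_3 = 289·13872 + 24·167041 = 8017992.
Step 3: Verify x_3² - 145·y_3² = 9321788378249281 - 9321788378249280 = 1 (should be 1). ✓

(x_1, y_1) = (289, 24); (x_3, y_3) = (96549409, 8017992).


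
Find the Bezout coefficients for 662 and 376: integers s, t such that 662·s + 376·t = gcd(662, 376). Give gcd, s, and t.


Euclidean algorithm on (662, 376) — divide until remainder is 0:
  662 = 1 · 376 + 286
  376 = 1 · 286 + 90
  286 = 3 · 90 + 16
  90 = 5 · 16 + 10
  16 = 1 · 10 + 6
  10 = 1 · 6 + 4
  6 = 1 · 4 + 2
  4 = 2 · 2 + 0
gcd(662, 376) = 2.
Track Bezout coefficients alongside the remainders: start with r₀ = 662 = a·1 + b·0 (s = 1, t = 0) and r₁ = 376 = a·0 + b·1 (s = 0, t = 1); each new remainder r_{k+1} = r_{k-1} − q_k·r_k inherits s_{k+1} = s_{k-1} − q_k·s_k, t_{k+1} = t_{k-1} − q_k·t_k, so r_k = a·s_k + b·t_k at every step:
  q = 1: r = 286, s = 1 − 1·0 = 1, t = 0 − 1·1 = -1  (check: 662·1 + 376·(-1) = 286)
  q = 1: r = 90, s = 0 − 1·1 = -1, t = 1 − 1·(-1) = 2  (check: 662·(-1) + 376·2 = 90)
  q = 3: r = 16, s = 1 − 3·(-1) = 4, t = -1 − 3·2 = -7  (check: 662·4 + 376·(-7) = 16)
  q = 5: r = 10, s = -1 − 5·4 = -21, t = 2 − 5·(-7) = 37  (check: 662·(-21) + 376·37 = 10)
  q = 1: r = 6, s = 4 − 1·(-21) = 25, t = -7 − 1·37 = -44  (check: 662·25 + 376·(-44) = 6)
  q = 1: r = 4, s = -21 − 1·25 = -46, t = 37 − 1·(-44) = 81  (check: 662·(-46) + 376·81 = 4)
  q = 1: r = 2, s = 25 − 1·(-46) = 71, t = -44 − 1·81 = -125  (check: 662·71 + 376·(-125) = 2)
The row with r = 2 (the gcd) gives the Bezout coefficients s = 71, t = -125.
Result: 662 · (71) + 376 · (-125) = 2.

gcd(662, 376) = 2; s = 71, t = -125 (check: 662·71 + 376·(-125) = 2).


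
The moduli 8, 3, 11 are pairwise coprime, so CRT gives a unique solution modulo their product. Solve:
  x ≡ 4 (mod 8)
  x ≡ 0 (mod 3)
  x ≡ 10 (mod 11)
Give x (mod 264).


Moduli 8, 3, 11 are pairwise coprime; by CRT there is a unique solution modulo M = 8 · 3 · 11 = 264.
Solve pairwise, accumulating the modulus:
  Start with x ≡ 4 (mod 8).
  Combine with x ≡ 0 (mod 3): since gcd(8, 3) = 1, we get a unique residue mod 24.
    Write x = 4 + 8·t and substitute into x ≡ 0 (mod 3): 8·t ≡ 0 − 4 = -4 (mod 3).
    Reduce coefficients mod 3: 2·t ≡ 2 (mod 3).
    The inverse of 2 mod 3 is 2 (since 2·2 = 4 = 1·3 + 1), so t ≡ 2·2 = 4 ≡ 1 (mod 3).
    Then x = 4 + 8·1 = 12, valid modulo lcm(8, 3) = 24: x ≡ 12 (mod 24).
  Combine with x ≡ 10 (mod 11): since gcd(24, 11) = 1, we get a unique residue mod 264.
    Write x = 12 + 24·t and substitute into x ≡ 10 (mod 11): 24·t ≡ 10 − 12 = -2 (mod 11).
    Reduce coefficients mod 11: 2·t ≡ 9 (mod 11).
    The inverse of 2 mod 11 is 6 (since 2·6 = 12 = 1·11 + 1), so t ≡ 6·9 = 54 ≡ 10 (mod 11).
    Then x = 12 + 24·10 = 252, valid modulo lcm(24, 11) = 264: x ≡ 252 (mod 264).
Verify: 252 mod 8 = 4 ✓, 252 mod 3 = 0 ✓, 252 mod 11 = 10 ✓.

x ≡ 252 (mod 264).


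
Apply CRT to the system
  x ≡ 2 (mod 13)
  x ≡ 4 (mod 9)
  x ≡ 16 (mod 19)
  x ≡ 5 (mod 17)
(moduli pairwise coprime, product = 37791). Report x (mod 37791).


Product of moduli M = 13 · 9 · 19 · 17 = 37791.
Merge one congruence at a time:
  Start: x ≡ 2 (mod 13).
  Combine with x ≡ 4 (mod 9); new modulus lcm = 117.
    Write x = 2 + 13·t and substitute into x ≡ 4 (mod 9): 13·t ≡ 4 − 2 = 2 (mod 9).
    Reduce coefficients mod 9: 4·t ≡ 2 (mod 9).
    The inverse of 4 mod 9 is 7 (since 4·7 = 28 = 3·9 + 1), so t ≡ 7·2 = 14 ≡ 5 (mod 9).
    Then x = 2 + 13·5 = 67, valid modulo lcm(13, 9) = 117: x ≡ 67 (mod 117).
  Combine with x ≡ 16 (mod 19); new modulus lcm = 2223.
    Write x = 67 + 117·t and substitute into x ≡ 16 (mod 19): 117·t ≡ 16 − 67 = -51 (mod 19).
    Reduce coefficients mod 19: 3·t ≡ 6 (mod 19).
    The inverse of 3 mod 19 is 13 (since 3·13 = 39 = 2·19 + 1), so t ≡ 13·6 = 78 ≡ 2 (mod 19).
    Then x = 67 + 117·2 = 301, valid modulo lcm(117, 19) = 2223: x ≡ 301 (mod 2223).
  Combine with x ≡ 5 (mod 17); new modulus lcm = 37791.
    Write x = 301 + 2223·t and substitute into x ≡ 5 (mod 17): 2223·t ≡ 5 − 301 = -296 (mod 17).
    Reduce coefficients mod 17: 13·t ≡ 10 (mod 17).
    The inverse of 13 mod 17 is 4 (since 13·4 = 52 = 3·17 + 1), so t ≡ 4·10 = 40 ≡ 6 (mod 17).
    Then x = 301 + 2223·6 = 13639, valid modulo lcm(2223, 17) = 37791: x ≡ 13639 (mod 37791).
Verify against each original: 13639 mod 13 = 2, 13639 mod 9 = 4, 13639 mod 19 = 16, 13639 mod 17 = 5.

x ≡ 13639 (mod 37791).


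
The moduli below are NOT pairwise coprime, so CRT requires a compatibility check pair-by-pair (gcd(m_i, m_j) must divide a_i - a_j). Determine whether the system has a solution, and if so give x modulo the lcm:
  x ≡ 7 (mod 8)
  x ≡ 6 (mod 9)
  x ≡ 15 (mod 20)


Moduli 8, 9, 20 are not pairwise coprime, so CRT works modulo lcm(m_i) when all pairwise compatibility conditions hold.
Pairwise compatibility: gcd(m_i, m_j) must divide a_i - a_j for every pair.
Merge one congruence at a time:
  Start: x ≡ 7 (mod 8).
  Combine with x ≡ 6 (mod 9): gcd(8, 9) = 1; 6 - 7 = -1, which IS divisible by 1, so compatible.
    Write x = 7 + 8·t and substitute into x ≡ 6 (mod 9): 8·t ≡ 6 − 7 = -1 (mod 9).
    Reduce coefficients mod 9: 8·t ≡ 8 (mod 9).
    The inverse of 8 mod 9 is 8 (since 8·8 = 64 = 7·9 + 1), so t ≡ 8·8 = 64 ≡ 1 (mod 9).
    Then x = 7 + 8·1 = 15, valid modulo lcm(8, 9) = 72: x ≡ 15 (mod 72).
  Combine with x ≡ 15 (mod 20): gcd(72, 20) = 4; 15 - 15 = 0, which IS divisible by 4, so compatible.
    Write x = 15 + 72·t and substitute into x ≡ 15 (mod 20): 72·t ≡ 15 − 15 = 0 (mod 20).
    Divide the congruence (and modulus) by g = 4: 18·t ≡ 0 (mod 5).
    Reduce coefficients mod 5: 3·t ≡ 0 (mod 5).
    The inverse of 3 mod 5 is 2 (since 3·2 = 6 = 1·5 + 1), so t ≡ 2·0 = 0 ≡ 0 (mod 5).
    Then x = 15 + 72·0 = 15, valid modulo lcm(72, 20) = 360: x ≡ 15 (mod 360).
Verify: 15 mod 8 = 7, 15 mod 9 = 6, 15 mod 20 = 15.

x ≡ 15 (mod 360).


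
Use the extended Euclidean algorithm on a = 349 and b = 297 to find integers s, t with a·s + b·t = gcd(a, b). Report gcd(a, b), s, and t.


Euclidean algorithm on (349, 297) — divide until remainder is 0:
  349 = 1 · 297 + 52
  297 = 5 · 52 + 37
  52 = 1 · 37 + 15
  37 = 2 · 15 + 7
  15 = 2 · 7 + 1
  7 = 7 · 1 + 0
gcd(349, 297) = 1.
Track Bezout coefficients alongside the remainders: start with r₀ = 349 = a·1 + b·0 (s = 1, t = 0) and r₁ = 297 = a·0 + b·1 (s = 0, t = 1); each new remainder r_{k+1} = r_{k-1} − q_k·r_k inherits s_{k+1} = s_{k-1} − q_k·s_k, t_{k+1} = t_{k-1} − q_k·t_k, so r_k = a·s_k + b·t_k at every step:
  q = 1: r = 52, s = 1 − 1·0 = 1, t = 0 − 1·1 = -1  (check: 349·1 + 297·(-1) = 52)
  q = 5: r = 37, s = 0 − 5·1 = -5, t = 1 − 5·(-1) = 6  (check: 349·(-5) + 297·6 = 37)
  q = 1: r = 15, s = 1 − 1·(-5) = 6, t = -1 − 1·6 = -7  (check: 349·6 + 297·(-7) = 15)
  q = 2: r = 7, s = -5 − 2·6 = -17, t = 6 − 2·(-7) = 20  (check: 349·(-17) + 297·20 = 7)
  q = 2: r = 1, s = 6 − 2·(-17) = 40, t = -7 − 2·20 = -47  (check: 349·40 + 297·(-47) = 1)
The row with r = 1 (the gcd) gives the Bezout coefficients s = 40, t = -47.
Result: 349 · (40) + 297 · (-47) = 1.

gcd(349, 297) = 1; s = 40, t = -47 (check: 349·40 + 297·(-47) = 1).


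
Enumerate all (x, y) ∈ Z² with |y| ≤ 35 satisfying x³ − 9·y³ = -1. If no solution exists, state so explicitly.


The equation is x³ - 9y³ = -1. For fixed y, x³ = 9·y³ − 1, so a solution requires the RHS to be a perfect cube.
Strategy: iterate y from -35 to 35, compute RHS = 9·y³ − 1, and check whether it is a (positive or negative) perfect cube.
Check small values of y:
  y = 0: RHS = -1 = (-1)³ ⇒ x = -1 works.
  y = 1: RHS = 8 = (2)³ ⇒ x = 2 works.
  y = -1: RHS = -10 is not a perfect cube.
  y = 2: RHS = 71 is not a perfect cube.
  y = -2: RHS = -73 is not a perfect cube.
  y = 3: RHS = 242 is not a perfect cube.
  y = -3: RHS = -244 is not a perfect cube.
Continuing the search up to |y| = 35 finds no further solutions beyond those listed.
Collected solutions: (-1, 0), (2, 1).

Solutions (with |y| ≤ 35): (-1, 0), (2, 1).


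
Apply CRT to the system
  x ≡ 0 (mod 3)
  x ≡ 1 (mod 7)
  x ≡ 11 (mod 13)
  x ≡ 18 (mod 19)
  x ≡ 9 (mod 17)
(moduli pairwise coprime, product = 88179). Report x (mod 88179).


Product of moduli M = 3 · 7 · 13 · 19 · 17 = 88179.
Merge one congruence at a time:
  Start: x ≡ 0 (mod 3).
  Combine with x ≡ 1 (mod 7); new modulus lcm = 21.
    Write x = 0 + 3·t and substitute into x ≡ 1 (mod 7): 3·t ≡ 1 − 0 = 1 (mod 7).
    The inverse of 3 mod 7 is 5 (since 3·5 = 15 = 2·7 + 1), so t ≡ 5·1 = 5 ≡ 5 (mod 7).
    Then x = 0 + 3·5 = 15, valid modulo lcm(3, 7) = 21: x ≡ 15 (mod 21).
  Combine with x ≡ 11 (mod 13); new modulus lcm = 273.
    Write x = 15 + 21·t and substitute into x ≡ 11 (mod 13): 21·t ≡ 11 − 15 = -4 (mod 13).
    Reduce coefficients mod 13: 8·t ≡ 9 (mod 13).
    The inverse of 8 mod 13 is 5 (since 8·5 = 40 = 3·13 + 1), so t ≡ 5·9 = 45 ≡ 6 (mod 13).
    Then x = 15 + 21·6 = 141, valid modulo lcm(21, 13) = 273: x ≡ 141 (mod 273).
  Combine with x ≡ 18 (mod 19); new modulus lcm = 5187.
    Write x = 141 + 273·t and substitute into x ≡ 18 (mod 19): 273·t ≡ 18 − 141 = -123 (mod 19).
    Reduce coefficients mod 19: 7·t ≡ 10 (mod 19).
    The inverse of 7 mod 19 is 11 (since 7·11 = 77 = 4·19 + 1), so t ≡ 11·10 = 110 ≡ 15 (mod 19).
    Then x = 141 + 273·15 = 4236, valid modulo lcm(273, 19) = 5187: x ≡ 4236 (mod 5187).
  Combine with x ≡ 9 (mod 17); new modulus lcm = 88179.
    Write x = 4236 + 5187·t and substitute into x ≡ 9 (mod 17): 5187·t ≡ 9 − 4236 = -4227 (mod 17).
    Reduce coefficients mod 17: 2·t ≡ 6 (mod 17).
    The inverse of 2 mod 17 is 9 (since 2·9 = 18 = 1·17 + 1), so t ≡ 9·6 = 54 ≡ 3 (mod 17).
    Then x = 4236 + 5187·3 = 19797, valid modulo lcm(5187, 17) = 88179: x ≡ 19797 (mod 88179).
Verify against each original: 19797 mod 3 = 0, 19797 mod 7 = 1, 19797 mod 13 = 11, 19797 mod 19 = 18, 19797 mod 17 = 9.

x ≡ 19797 (mod 88179).


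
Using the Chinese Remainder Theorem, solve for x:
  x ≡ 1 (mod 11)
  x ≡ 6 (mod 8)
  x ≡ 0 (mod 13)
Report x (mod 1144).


Moduli 11, 8, 13 are pairwise coprime; by CRT there is a unique solution modulo M = 11 · 8 · 13 = 1144.
Solve pairwise, accumulating the modulus:
  Start with x ≡ 1 (mod 11).
  Combine with x ≡ 6 (mod 8): since gcd(11, 8) = 1, we get a unique residue mod 88.
    Write x = 1 + 11·t and substitute into x ≡ 6 (mod 8): 11·t ≡ 6 − 1 = 5 (mod 8).
    Reduce coefficients mod 8: 3·t ≡ 5 (mod 8).
    The inverse of 3 mod 8 is 3 (since 3·3 = 9 = 1·8 + 1), so t ≡ 3·5 = 15 ≡ 7 (mod 8).
    Then x = 1 + 11·7 = 78, valid modulo lcm(11, 8) = 88: x ≡ 78 (mod 88).
  Combine with x ≡ 0 (mod 13): since gcd(88, 13) = 1, we get a unique residue mod 1144.
    Write x = 78 + 88·t and substitute into x ≡ 0 (mod 13): 88·t ≡ 0 − 78 = -78 (mod 13).
    Reduce coefficients mod 13: 10·t ≡ 0 (mod 13).
    The inverse of 10 mod 13 is 4 (since 10·4 = 40 = 3·13 + 1), so t ≡ 4·0 = 0 ≡ 0 (mod 13).
    Then x = 78 + 88·0 = 78, valid modulo lcm(88, 13) = 1144: x ≡ 78 (mod 1144).
Verify: 78 mod 11 = 1 ✓, 78 mod 8 = 6 ✓, 78 mod 13 = 0 ✓.

x ≡ 78 (mod 1144).


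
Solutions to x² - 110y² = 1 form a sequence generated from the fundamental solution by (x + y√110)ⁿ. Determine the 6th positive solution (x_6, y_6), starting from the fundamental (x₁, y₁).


Step 1: Find the fundamental solution (x₁, y₁) of x² - 110y² = 1.
  Expand √110 as a continued fraction. a₀ = ⌊√110⌋ = 10; iterate m_{k+1} = d_k·a_k − m_k, d_{k+1} = (110 − m_{k+1}²)/d_k, a_{k+1} = ⌊(a₀ + m_{k+1})/d_{k+1}⌋ (starting m₀ = 0, d₀ = 1), with convergents p_k = a_k·p_{k-1} + p_{k-2}, q_k = a_k·q_{k-1} + q_{k-2} (p₋₁ = 1, q₋₁ = 0):
  k = 0: a₀ = 10; p₀/q₀ = 10/1; p₀² − 110·q₀² = 100 − 110 = -10.
  k = 1: m = 10, d = 10, a = ⌊(10 + 10)/10⌋ = 2; p/q = (2·10 + 1)/(2·1 + 0) = 21/2; p² − 110·q² = 441 − 440 = 1.
  The first convergent with p² − 110·q² = 1 gives the fundamental solution (x₁, y₁) = (21, 2).
Step 2: Apply the recurrence (x_{n+1}, y_{n+1}) = (x₁x_n + 110y₁y_n, x₁y_n + y₁x_n) repeatedly.
  From (x_1, y_1) = (21, 2): x_2 = 21·21 + 110·2·2 = 881; y_2 = 21·2 + 2·21 = 84.
  From (x_2, y_2) = (881, 84): x_3 = 21·881 + 110·2·84 = 36981; y_3 = 21·84 + 2·881 = 3526.
  From (x_3, y_3) = (36981, 3526): x_4 = 21·36981 + 110·2·3526 = 1552321; y_4 = 21·3526 + 2·36981 = 148008.
  From (x_4, y_4) = (1552321, 148008): x_5 = 21·1552321 + 110·2·148008 = 65160501; y_5 = 21·148008 + 2·1552321 = 6212810.
  From (x_5, y_5) = (65160501, 6212810): x_6 = 21·65160501 + 110·2·6212810 = 2735188721; y_6 = 21·6212810 + 2·65160501 = 260790012.
Step 3: Verify x_6² - 110·y_6² = 7481257339485615841 - 7481257339485615840 = 1 (should be 1). ✓

(x_1, y_1) = (21, 2); (x_6, y_6) = (2735188721, 260790012).


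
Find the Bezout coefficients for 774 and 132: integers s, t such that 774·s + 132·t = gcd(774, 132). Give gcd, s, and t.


Euclidean algorithm on (774, 132) — divide until remainder is 0:
  774 = 5 · 132 + 114
  132 = 1 · 114 + 18
  114 = 6 · 18 + 6
  18 = 3 · 6 + 0
gcd(774, 132) = 6.
Track Bezout coefficients alongside the remainders: start with r₀ = 774 = a·1 + b·0 (s = 1, t = 0) and r₁ = 132 = a·0 + b·1 (s = 0, t = 1); each new remainder r_{k+1} = r_{k-1} − q_k·r_k inherits s_{k+1} = s_{k-1} − q_k·s_k, t_{k+1} = t_{k-1} − q_k·t_k, so r_k = a·s_k + b·t_k at every step:
  q = 5: r = 114, s = 1 − 5·0 = 1, t = 0 − 5·1 = -5  (check: 774·1 + 132·(-5) = 114)
  q = 1: r = 18, s = 0 − 1·1 = -1, t = 1 − 1·(-5) = 6  (check: 774·(-1) + 132·6 = 18)
  q = 6: r = 6, s = 1 − 6·(-1) = 7, t = -5 − 6·6 = -41  (check: 774·7 + 132·(-41) = 6)
The row with r = 6 (the gcd) gives the Bezout coefficients s = 7, t = -41.
Result: 774 · (7) + 132 · (-41) = 6.

gcd(774, 132) = 6; s = 7, t = -41 (check: 774·7 + 132·(-41) = 6).


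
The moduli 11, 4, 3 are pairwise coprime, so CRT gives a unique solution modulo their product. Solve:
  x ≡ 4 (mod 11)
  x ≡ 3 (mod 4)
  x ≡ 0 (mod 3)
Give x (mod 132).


Moduli 11, 4, 3 are pairwise coprime; by CRT there is a unique solution modulo M = 11 · 4 · 3 = 132.
Solve pairwise, accumulating the modulus:
  Start with x ≡ 4 (mod 11).
  Combine with x ≡ 3 (mod 4): since gcd(11, 4) = 1, we get a unique residue mod 44.
    Write x = 4 + 11·t and substitute into x ≡ 3 (mod 4): 11·t ≡ 3 − 4 = -1 (mod 4).
    Reduce coefficients mod 4: 3·t ≡ 3 (mod 4).
    The inverse of 3 mod 4 is 3 (since 3·3 = 9 = 2·4 + 1), so t ≡ 3·3 = 9 ≡ 1 (mod 4).
    Then x = 4 + 11·1 = 15, valid modulo lcm(11, 4) = 44: x ≡ 15 (mod 44).
  Combine with x ≡ 0 (mod 3): since gcd(44, 3) = 1, we get a unique residue mod 132.
    Write x = 15 + 44·t and substitute into x ≡ 0 (mod 3): 44·t ≡ 0 − 15 = -15 (mod 3).
    Reduce coefficients mod 3: 2·t ≡ 0 (mod 3).
    The inverse of 2 mod 3 is 2 (since 2·2 = 4 = 1·3 + 1), so t ≡ 2·0 = 0 ≡ 0 (mod 3).
    Then x = 15 + 44·0 = 15, valid modulo lcm(44, 3) = 132: x ≡ 15 (mod 132).
Verify: 15 mod 11 = 4 ✓, 15 mod 4 = 3 ✓, 15 mod 3 = 0 ✓.

x ≡ 15 (mod 132).


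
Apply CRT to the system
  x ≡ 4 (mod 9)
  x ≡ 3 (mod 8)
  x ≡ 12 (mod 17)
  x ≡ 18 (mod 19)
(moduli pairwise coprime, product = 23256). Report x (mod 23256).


Product of moduli M = 9 · 8 · 17 · 19 = 23256.
Merge one congruence at a time:
  Start: x ≡ 4 (mod 9).
  Combine with x ≡ 3 (mod 8); new modulus lcm = 72.
    Write x = 4 + 9·t and substitute into x ≡ 3 (mod 8): 9·t ≡ 3 − 4 = -1 (mod 8).
    Reduce coefficients mod 8: 1·t ≡ 7 (mod 8).
    So t ≡ 7 (mod 8).
    Then x = 4 + 9·7 = 67, valid modulo lcm(9, 8) = 72: x ≡ 67 (mod 72).
  Combine with x ≡ 12 (mod 17); new modulus lcm = 1224.
    Write x = 67 + 72·t and substitute into x ≡ 12 (mod 17): 72·t ≡ 12 − 67 = -55 (mod 17).
    Reduce coefficients mod 17: 4·t ≡ 13 (mod 17).
    The inverse of 4 mod 17 is 13 (since 4·13 = 52 = 3·17 + 1), so t ≡ 13·13 = 169 ≡ 16 (mod 17).
    Then x = 67 + 72·16 = 1219, valid modulo lcm(72, 17) = 1224: x ≡ 1219 (mod 1224).
  Combine with x ≡ 18 (mod 19); new modulus lcm = 23256.
    Write x = 1219 + 1224·t and substitute into x ≡ 18 (mod 19): 1224·t ≡ 18 − 1219 = -1201 (mod 19).
    Reduce coefficients mod 19: 8·t ≡ 15 (mod 19).
    The inverse of 8 mod 19 is 12 (since 8·12 = 96 = 5·19 + 1), so t ≡ 12·15 = 180 ≡ 9 (mod 19).
    Then x = 1219 + 1224·9 = 12235, valid modulo lcm(1224, 19) = 23256: x ≡ 12235 (mod 23256).
Verify against each original: 12235 mod 9 = 4, 12235 mod 8 = 3, 12235 mod 17 = 12, 12235 mod 19 = 18.

x ≡ 12235 (mod 23256).


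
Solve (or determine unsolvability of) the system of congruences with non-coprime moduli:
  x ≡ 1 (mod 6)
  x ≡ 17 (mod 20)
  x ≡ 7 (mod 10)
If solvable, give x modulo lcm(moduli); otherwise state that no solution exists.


Moduli 6, 20, 10 are not pairwise coprime, so CRT works modulo lcm(m_i) when all pairwise compatibility conditions hold.
Pairwise compatibility: gcd(m_i, m_j) must divide a_i - a_j for every pair.
Merge one congruence at a time:
  Start: x ≡ 1 (mod 6).
  Combine with x ≡ 17 (mod 20): gcd(6, 20) = 2; 17 - 1 = 16, which IS divisible by 2, so compatible.
    Write x = 1 + 6·t and substitute into x ≡ 17 (mod 20): 6·t ≡ 17 − 1 = 16 (mod 20).
    Divide the congruence (and modulus) by g = 2: 3·t ≡ 8 (mod 10).
    The inverse of 3 mod 10 is 7 (since 3·7 = 21 = 2·10 + 1), so t ≡ 7·8 = 56 ≡ 6 (mod 10).
    Then x = 1 + 6·6 = 37, valid modulo lcm(6, 20) = 60: x ≡ 37 (mod 60).
  Combine with x ≡ 7 (mod 10): gcd(60, 10) = 10; 7 - 37 = -30, which IS divisible by 10, so compatible.
    Write x = 37 + 60·t and substitute into x ≡ 7 (mod 10): 60·t ≡ 7 − 37 = -30 (mod 10).
    Divide the congruence (and modulus) by g = 10: 6·t ≡ -3 (mod 1).
    Modulo 1 every t works; take t = 0.
    Then x = 37 + 60·0 = 37, valid modulo lcm(60, 10) = 60: x ≡ 37 (mod 60).
Verify: 37 mod 6 = 1, 37 mod 20 = 17, 37 mod 10 = 7.

x ≡ 37 (mod 60).


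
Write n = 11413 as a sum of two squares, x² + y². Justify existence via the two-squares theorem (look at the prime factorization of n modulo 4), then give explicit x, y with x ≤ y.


Step 1: Factor n = 11413 = 101 · 113.
Step 2: Check the mod-4 condition on each prime factor: 101 ≡ 1 (mod 4), exponent 1; 113 ≡ 1 (mod 4), exponent 1.
All primes ≡ 3 (mod 4) appear to even exponent (or don't appear), so by the two-squares theorem n IS expressible as a sum of two squares.
Step 3: Build a representation. Here n = 101 · 113 is a product of primes ≡ 1 (mod 4). Each prime p ≡ 1 (mod 4) is itself a sum of two squares; find a² by testing p − a² for a perfect square:
  101: 101 − 1² = 100 = 10² ⇒ 101 = 1² + 10².
  113: 113 − 1² = 112, 113 − 2² = 109, 113 − 3² = 104, 113 − 4² = 97, 113 − 5² = 88, 113 − 6² = 77, 113 − 7² = 64 = 8² ⇒ 113 = 7² + 8².
  Combine using the Brahmagupta–Fibonacci identity (a² + b²)(c² + d²) = (ac − bd)² + (ad + bc)² = (ac + bd)² + (ad − bc)²:
  101 · 113 = 11413: from (1² + 10²)(7² + 8²), take (1·7 − 10·8, 1·8 + 10·7) = (7 − 80, 8 + 70) = (-73, 78); dropping signs (only squares matter) gives (73, 78); check 73² + 78² = 5329 + 6084 = 11413 ✓.
Step 4: Order so x ≤ y and verify: 73² + 78² = 5329 + 6084 = 11413 = n. ✓

n = 11413 = 73² + 78² (one valid representation with x ≤ y).


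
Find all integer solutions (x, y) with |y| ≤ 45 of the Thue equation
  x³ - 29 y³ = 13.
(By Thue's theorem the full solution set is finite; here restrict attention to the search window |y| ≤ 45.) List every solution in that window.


The equation is x³ - 29y³ = 13. For fixed y, x³ = 29·y³ + 13, so a solution requires the RHS to be a perfect cube.
Strategy: iterate y from -45 to 45, compute RHS = 29·y³ + 13, and check whether it is a (positive or negative) perfect cube.
Check small values of y:
  y = 0: RHS = 13 is not a perfect cube.
  y = 1: RHS = 42 is not a perfect cube.
  y = -1: RHS = -16 is not a perfect cube.
  y = 2: RHS = 245 is not a perfect cube.
  y = -2: RHS = -219 is not a perfect cube.
  y = 3: RHS = 796 is not a perfect cube.
  y = -3: RHS = -770 is not a perfect cube.
Continuing the search up to |y| = 45 finds no solutions either.
No (x, y) in the scanned range satisfies the equation.

No integer solutions with |y| ≤ 45.


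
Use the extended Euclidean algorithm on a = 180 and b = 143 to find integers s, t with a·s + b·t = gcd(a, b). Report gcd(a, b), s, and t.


Euclidean algorithm on (180, 143) — divide until remainder is 0:
  180 = 1 · 143 + 37
  143 = 3 · 37 + 32
  37 = 1 · 32 + 5
  32 = 6 · 5 + 2
  5 = 2 · 2 + 1
  2 = 2 · 1 + 0
gcd(180, 143) = 1.
Track Bezout coefficients alongside the remainders: start with r₀ = 180 = a·1 + b·0 (s = 1, t = 0) and r₁ = 143 = a·0 + b·1 (s = 0, t = 1); each new remainder r_{k+1} = r_{k-1} − q_k·r_k inherits s_{k+1} = s_{k-1} − q_k·s_k, t_{k+1} = t_{k-1} − q_k·t_k, so r_k = a·s_k + b·t_k at every step:
  q = 1: r = 37, s = 1 − 1·0 = 1, t = 0 − 1·1 = -1  (check: 180·1 + 143·(-1) = 37)
  q = 3: r = 32, s = 0 − 3·1 = -3, t = 1 − 3·(-1) = 4  (check: 180·(-3) + 143·4 = 32)
  q = 1: r = 5, s = 1 − 1·(-3) = 4, t = -1 − 1·4 = -5  (check: 180·4 + 143·(-5) = 5)
  q = 6: r = 2, s = -3 − 6·4 = -27, t = 4 − 6·(-5) = 34  (check: 180·(-27) + 143·34 = 2)
  q = 2: r = 1, s = 4 − 2·(-27) = 58, t = -5 − 2·34 = -73  (check: 180·58 + 143·(-73) = 1)
The row with r = 1 (the gcd) gives the Bezout coefficients s = 58, t = -73.
Result: 180 · (58) + 143 · (-73) = 1.

gcd(180, 143) = 1; s = 58, t = -73 (check: 180·58 + 143·(-73) = 1).


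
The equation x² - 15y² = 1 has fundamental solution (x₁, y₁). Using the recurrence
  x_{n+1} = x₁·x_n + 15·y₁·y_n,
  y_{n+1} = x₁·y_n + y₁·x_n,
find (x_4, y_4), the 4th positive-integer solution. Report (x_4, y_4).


Step 1: Find the fundamental solution (x₁, y₁) of x² - 15y² = 1.
  Expand √15 as a continued fraction. a₀ = ⌊√15⌋ = 3; iterate m_{k+1} = d_k·a_k − m_k, d_{k+1} = (15 − m_{k+1}²)/d_k, a_{k+1} = ⌊(a₀ + m_{k+1})/d_{k+1}⌋ (starting m₀ = 0, d₀ = 1), with convergents p_k = a_k·p_{k-1} + p_{k-2}, q_k = a_k·q_{k-1} + q_{k-2} (p₋₁ = 1, q₋₁ = 0):
  k = 0: a₀ = 3; p₀/q₀ = 3/1; p₀² − 15·q₀² = 9 − 15 = -6.
  k = 1: m = 3, d = 6, a = ⌊(3 + 3)/6⌋ = 1; p/q = (1·3 + 1)/(1·1 + 0) = 4/1; p² − 15·q² = 16 − 15 = 1.
  The first convergent with p² − 15·q² = 1 gives the fundamental solution (x₁, y₁) = (4, 1).
Step 2: Apply the recurrence (x_{n+1}, y_{n+1}) = (x₁x_n + 15y₁y_n, x₁y_n + y₁x_n) repeatedly.
  From (x_1, y_1) = (4, 1): x_2 = 4·4 + 15·1·1 = 31; y_2 = 4·1 + 1·4 = 8.
  From (x_2, y_2) = (31, 8): x_3 = 4·31 + 15·1·8 = 244; y_3 = 4·8 + 1·31 = 63.
  From (x_3, y_3) = (244, 63): x_4 = 4·244 + 15·1·63 = 1921; y_4 = 4·63 + 1·244 = 496.
Step 3: Verify x_4² - 15·y_4² = 3690241 - 3690240 = 1 (should be 1). ✓

(x_1, y_1) = (4, 1); (x_4, y_4) = (1921, 496).


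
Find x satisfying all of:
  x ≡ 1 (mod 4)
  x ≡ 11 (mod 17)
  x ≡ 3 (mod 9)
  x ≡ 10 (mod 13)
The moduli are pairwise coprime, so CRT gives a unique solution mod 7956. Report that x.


Product of moduli M = 4 · 17 · 9 · 13 = 7956.
Merge one congruence at a time:
  Start: x ≡ 1 (mod 4).
  Combine with x ≡ 11 (mod 17); new modulus lcm = 68.
    Write x = 1 + 4·t and substitute into x ≡ 11 (mod 17): 4·t ≡ 11 − 1 = 10 (mod 17).
    The inverse of 4 mod 17 is 13 (since 4·13 = 52 = 3·17 + 1), so t ≡ 13·10 = 130 ≡ 11 (mod 17).
    Then x = 1 + 4·11 = 45, valid modulo lcm(4, 17) = 68: x ≡ 45 (mod 68).
  Combine with x ≡ 3 (mod 9); new modulus lcm = 612.
    Write x = 45 + 68·t and substitute into x ≡ 3 (mod 9): 68·t ≡ 3 − 45 = -42 (mod 9).
    Reduce coefficients mod 9: 5·t ≡ 3 (mod 9).
    The inverse of 5 mod 9 is 2 (since 5·2 = 10 = 1·9 + 1), so t ≡ 2·3 = 6 ≡ 6 (mod 9).
    Then x = 45 + 68·6 = 453, valid modulo lcm(68, 9) = 612: x ≡ 453 (mod 612).
  Combine with x ≡ 10 (mod 13); new modulus lcm = 7956.
    Write x = 453 + 612·t and substitute into x ≡ 10 (mod 13): 612·t ≡ 10 − 453 = -443 (mod 13).
    Reduce coefficients mod 13: 1·t ≡ 12 (mod 13).
    So t ≡ 12 (mod 13).
    Then x = 453 + 612·12 = 7797, valid modulo lcm(612, 13) = 7956: x ≡ 7797 (mod 7956).
Verify against each original: 7797 mod 4 = 1, 7797 mod 17 = 11, 7797 mod 9 = 3, 7797 mod 13 = 10.

x ≡ 7797 (mod 7956).
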